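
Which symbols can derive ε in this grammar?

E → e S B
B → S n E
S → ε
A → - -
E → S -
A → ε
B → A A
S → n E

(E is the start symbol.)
A non-terminal is nullable if it can derive ε (the empty string): either it has an ε-production, or it has a production whose right-hand side consists entirely of nullable non-terminals.

ε-productions: S → ε, A → ε
So S, A are immediately nullable.
B → A A: every symbol on the right is nullable, so B is nullable too.
No further non-terminal can be added: every production for the remaining non-terminals contains a terminal or a non-nullable non-terminal.
Nullable = { 'A', 'B', 'S' }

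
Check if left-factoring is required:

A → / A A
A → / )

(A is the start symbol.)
Left-factoring is needed when two productions for the same non-terminal
share a common prefix on the right-hand side.

Productions for A:
  A → / A A
  A → / )

Found common prefix '/' in productions for A

Answer: Yes, A has productions with common prefix '/'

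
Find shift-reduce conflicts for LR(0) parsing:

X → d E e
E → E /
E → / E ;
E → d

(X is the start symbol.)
Augment with X' → X and build the canonical LR(0) collection (I0 = CLOSURE({[X' → . X]}), then GOTO on every symbol after a dot until no new states appear). It has 10 states:
  I0: { [X → . d E e], [X' → . X] }  — shift
  I1: { [X' → X .] }  — accept
  I2: { [E → . / E ;], [E → . E /], [E → . d], [X → d . E e] }  — shift
  I3: { [E → . / E ;], [E → . E /], [E → . d], [E → / . E ;] }  — shift
  I4: { [E → E . /], [X → d E . e] }  — shift
  I5: { [E → d .] }  — reduce
  I6: { [E → E / .] }  — reduce
  I7: { [X → d E e .] }  — reduce
  I8: { [E → / E . ;], [E → E . /] }  — shift
  I9: { [E → / E ; .] }  — reduce

No state contains both a complete item and a shift item.

Answer: No shift-reduce conflicts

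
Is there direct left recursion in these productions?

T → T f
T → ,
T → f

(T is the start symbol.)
Direct left recursion occurs when N → N α for some non-terminal N (the right-hand side begins with the left-hand side itself).

T → T f: LEFT RECURSIVE (starts with T)
T → ,: starts with ','
T → f: starts with f

The grammar has direct left recursion on: T.

Answer: Yes, T is left-recursive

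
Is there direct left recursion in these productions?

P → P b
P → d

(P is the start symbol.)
Yes, P is left-recursive

Direct left recursion occurs when N → N α for some non-terminal N (the right-hand side begins with the left-hand side itself).

P → P b: LEFT RECURSIVE (starts with P)
P → d: starts with d

The grammar has direct left recursion on: P.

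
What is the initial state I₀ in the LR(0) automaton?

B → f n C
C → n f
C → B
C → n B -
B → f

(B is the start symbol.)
First, augment the grammar with B' → B
I₀ = CLOSURE({ [B' → . B] }):
  [B' → . B] has the dot before B: add [B → . f n C], [B → . f]
No further items can be added.

I₀ = { [B → . f n C], [B → . f], [B' → . B] }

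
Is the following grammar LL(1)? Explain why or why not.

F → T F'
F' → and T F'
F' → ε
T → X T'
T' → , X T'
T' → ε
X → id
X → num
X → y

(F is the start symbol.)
A grammar is LL(1) if for each non-terminal N with multiple productions, the predict sets of those productions are pairwise disjoint, where PREDICT(N → α) = (FIRST(α) \ {ε}) ∪ (FOLLOW(N) if α ⇒* ε).

Relevant sets:
  FOLLOW(F') = { $ }
  FOLLOW(T') = { $, 'and' }

For F':
  PREDICT(F' → and T F') = { 'and' }
  PREDICT(F' → ε) = { $ }
For T':
  PREDICT(T' → ',' X T') = { ',' }
  PREDICT(T' → ε) = { $, 'and' }
For X:
  PREDICT(X → id) = { 'id' }
  PREDICT(X → num) = { 'num' }
  PREDICT(X → y) = { 'y' }
F, T have a single production, so nothing to check there.

All predict sets are disjoint. The grammar IS LL(1).

Answer: Yes, the grammar is LL(1).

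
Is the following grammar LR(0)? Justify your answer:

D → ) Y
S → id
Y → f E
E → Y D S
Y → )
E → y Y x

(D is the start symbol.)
A grammar is LR(0) if no state in the canonical LR(0) collection has:
  - both a shift item (dot before a terminal) and a complete item (shift-reduce conflict), or
  - two or more complete items (reduce-reduce conflict; the accept item [D' → D .] counts as a complete item here).

Augment with D' → D and build the canonical LR(0) collection (I0 = CLOSURE({[D' → . D]}), then GOTO on every symbol after a dot until no new states appear). It has 14 states:
  I0: { [D → . ) Y], [D' → . D] }  — shift
  I1: { [D → ) . Y], [Y → . )], [Y → . f E] }  — shift
  I2: { [D' → D .] }  — accept
  I3: { [Y → ) .] }  — reduce
  I4: { [D → ) Y .] }  — reduce
  I5: { [E → . Y D S], [E → . y Y x], [Y → . )], [Y → . f E], [Y → f . E] }  — shift
  I6: { [Y → f E .] }  — reduce
  I7: { [D → . ) Y], [E → Y . D S] }  — shift
  I8: { [E → y . Y x], [Y → . )], [Y → . f E] }  — shift
  I9: { [E → y Y . x] }  — shift
  I10: { [E → y Y x .] }  — reduce
  I11: { [E → Y D . S], [S → . id] }  — shift
  I12: { [E → Y D S .] }  — reduce
  I13: { [S → id .] }  — reduce

Every state is either a pure shift/goto state or contains exactly one complete item and nothing to shift — no conflicts. The grammar is LR(0).

Answer: Yes, the grammar is LR(0)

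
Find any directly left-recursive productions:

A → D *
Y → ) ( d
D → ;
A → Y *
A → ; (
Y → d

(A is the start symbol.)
Direct left recursion occurs when N → N α for some non-terminal N (the right-hand side begins with the left-hand side itself).

A → D *: starts with D
Y → ) ( d: starts with ')'
D → ;: starts with ';'
A → Y *: starts with Y
A → ; (: starts with ';'
Y → d: starts with d

No direct left recursion found.

Answer: No direct left recursion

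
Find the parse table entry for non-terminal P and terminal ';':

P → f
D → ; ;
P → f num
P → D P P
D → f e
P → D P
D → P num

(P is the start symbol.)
To find M[P, ';'], we find productions for P where ';' is in the predict set (PREDICT(N → α) = (FIRST(α) \ {ε}) ∪ (FOLLOW(N) if α ⇒* ε)).

Relevant sets:
  FIRST(D) = { ';', 'f' }

P → f: PREDICT = { 'f' }
P → f num: PREDICT = { 'f' }
P → D P P: PREDICT = { ';', 'f' }
  ';' is in predict set, so this production goes in M[P, ';']
P → D P: PREDICT = { ';', 'f' }
  ';' is in predict set, so this production goes in M[P, ';']

M[P, ';'] = P → D P P, P → D P  (a multiply-defined cell — the grammar is not LL(1))

Answer: P → D P P, P → D P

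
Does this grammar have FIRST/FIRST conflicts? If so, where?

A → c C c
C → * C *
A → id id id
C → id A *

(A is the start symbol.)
A FIRST/FIRST conflict occurs when two productions N → α and N → β for the same non-terminal have FIRST(α) ∩ FIRST(β) ≠ ∅ (with ε ∈ FIRST of a nullable right-hand side, so two nullable alternatives also conflict).

Productions for A:
  A → c C c: FIRST = { 'c' }
  A → id id id: FIRST = { 'id' }
Productions for C:
  C → * C *: FIRST = { '*' }
  C → id A *: FIRST = { 'id' }

All alternatives of each non-terminal have pairwise disjoint FIRST sets.

Answer: No FIRST/FIRST conflicts.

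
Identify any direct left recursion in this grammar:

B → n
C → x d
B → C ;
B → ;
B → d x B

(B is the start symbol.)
No direct left recursion

B → n: starts with n
C → x d: starts with x
B → C ;: starts with C
B → ;: starts with ';'
B → d x B: starts with d

No direct left recursion found.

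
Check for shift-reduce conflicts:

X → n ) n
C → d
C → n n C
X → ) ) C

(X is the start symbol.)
No shift-reduce conflicts

A shift-reduce conflict occurs when an LR(0) state has both:
  - a complete (reduce) item [A → α .] (dot at the end), and
  - a shift item [B → β . c γ] (dot before a terminal).

Augment with X' → X and build the canonical LR(0) collection (I0 = CLOSURE({[X' → . X]}), then GOTO on every symbol after a dot until no new states appear). It has 12 states:
  I0: { [X → . ) ) C], [X → . n ) n], [X' → . X] }  — shift
  I1: { [X → ) . ) C] }  — shift
  I2: { [X' → X .] }  — accept
  I3: { [X → n . ) n] }  — shift
  I4: { [X → n ) . n] }  — shift
  I5: { [X → n ) n .] }  — reduce
  I6: { [C → . d], [C → . n n C], [X → ) ) . C] }  — shift
  I7: { [X → ) ) C .] }  — reduce
  I8: { [C → d .] }  — reduce
  I9: { [C → n . n C] }  — shift
  I10: { [C → . d], [C → . n n C], [C → n n . C] }  — shift
  I11: { [C → n n C .] }  — reduce

No state contains both a complete item and a shift item.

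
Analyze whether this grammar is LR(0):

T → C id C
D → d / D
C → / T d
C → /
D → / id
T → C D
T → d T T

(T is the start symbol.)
Augment with T' → T and build the canonical LR(0) collection (I0 = CLOSURE({[T' → . T]}), then GOTO on every symbol after a dot until no new states appear). It has 17 states:
  I0: { [C → . / T d], [C → . /], [T → . C D], [T → . C id C], [T → . d T T], [T' → . T] }  — shift
  I1: { [C → . / T d], [C → . /], [C → / . T d], [C → / .], [T → . C D], [T → . C id C], [T → . d T T] }  — shift, reduce
  I2: { [D → . / id], [D → . d / D], [T → C . D], [T → C . id C] }  — shift
  I3: { [T' → T .] }  — accept
  I4: { [C → . / T d], [C → . /], [T → . C D], [T → . C id C], [T → . d T T], [T → d . T T] }  — shift
  I5: { [C → . / T d], [C → . /], [T → . C D], [T → . C id C], [T → . d T T], [T → d T . T] }  — shift
  I6: { [T → d T T .] }  — reduce
  I7: { [D → / . id] }  — shift
  I8: { [T → C D .] }  — reduce
  I9: { [D → d . / D] }  — shift
  I10: { [C → . / T d], [C → . /], [T → C id . C] }  — shift
  I11: { [T → C id C .] }  — reduce
  I12: { [D → . / id], [D → . d / D], [D → d / . D] }  — shift
  I13: { [D → d / D .] }  — reduce
  I14: { [D → / id .] }  — reduce
  I15: { [C → / T . d] }  — shift
  I16: { [C → / T d .] }  — reduce

Conflict in state I1:
  Shift-reduce conflict between [C → / .] and [C → . /]
So the grammar is NOT LR(0).

Answer: No. Shift-reduce conflict between [C → / .] and [C → . /]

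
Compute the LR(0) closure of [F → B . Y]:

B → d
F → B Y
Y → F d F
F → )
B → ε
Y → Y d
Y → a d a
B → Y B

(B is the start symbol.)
{ [B → . Y B], [B → . d], [B → .], [F → . )], [F → . B Y], [F → B . Y], [Y → . F d F], [Y → . Y d], [Y → . a d a] }

To compute CLOSURE, for each item [A → α.Bβ] where B is a non-terminal, add [B → .γ] for all productions B → γ; repeat for the newly added items until nothing changes.

Start with: [F → B . Y]
  [F → B . Y] has the dot before Y: add [Y → . F d F], [Y → . Y d], [Y → . a d a]
  [Y → . F d F] has the dot before F: add [F → . B Y], [F → . )]
  [F → . B Y] has the dot before B: add [B → . d], [B → .], [B → . Y B]
No further items can be added.

CLOSURE = { [B → . Y B], [B → . d], [B → .], [F → . )], [F → . B Y], [F → B . Y], [Y → . F d F], [Y → . Y d], [Y → . a d a] }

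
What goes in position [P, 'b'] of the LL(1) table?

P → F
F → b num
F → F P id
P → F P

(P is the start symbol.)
To find M[P, 'b'], we find productions for P where 'b' is in the predict set (PREDICT(N → α) = (FIRST(α) \ {ε}) ∪ (FOLLOW(N) if α ⇒* ε)).

Relevant sets:
  FIRST(F) = { 'b' }

P → F: PREDICT = { 'b' }
  'b' is in predict set, so this production goes in M[P, 'b']
P → F P: PREDICT = { 'b' }
  'b' is in predict set, so this production goes in M[P, 'b']

M[P, 'b'] = P → F, P → F P  (a multiply-defined cell — the grammar is not LL(1))

Answer: P → F, P → F P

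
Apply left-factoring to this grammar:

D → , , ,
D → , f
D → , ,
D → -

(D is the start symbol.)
Left-factoring transforms A → αβ₁ | αβ₂ into A → αA' and A' → β₁ | β₂
(α is the longest common prefix among the alternatives). Repeat until
no nonterminal has two alternatives with a common prefix.

Round 1: D has alternatives sharing prefix ','. Introduce D': D → , D'
  Add: D' → , ,
  Add: D' → f
  Add: D' → ,

Round 2: D' has alternatives sharing prefix ','. Introduce D'': D' → , D''
  Add: D'' → ,
  Add: D'' → ε

No remaining common prefixes — done.

Resulting grammar:
D → , D'
D' → , D''
D'' → ,
D'' → ε
D' → f
D → -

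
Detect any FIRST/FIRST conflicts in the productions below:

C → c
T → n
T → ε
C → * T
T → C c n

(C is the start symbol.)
A FIRST/FIRST conflict occurs when two productions N → α and N → β for the same non-terminal have FIRST(α) ∩ FIRST(β) ≠ ∅ (with ε ∈ FIRST of a nullable right-hand side, so two nullable alternatives also conflict).

FIRST sets of the non-terminals at (or reachable through a nullable prefix from) the front of some alternative:
  FIRST(C) = { '*', 'c' }

Productions for C:
  C → c: FIRST = { 'c' }
  C → * T: FIRST = { '*' }
Productions for T:
  T → n: FIRST = { 'n' }
  T → ε: FIRST = { ε }
  T → C c n: FIRST = { '*', 'c' }

All alternatives of each non-terminal have pairwise disjoint FIRST sets.

Answer: No FIRST/FIRST conflicts.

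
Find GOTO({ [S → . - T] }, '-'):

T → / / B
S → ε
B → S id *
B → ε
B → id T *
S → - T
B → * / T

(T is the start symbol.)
GOTO(I, '-') = CLOSURE({ [A → αX.β] : [A → α.Xβ] ∈ I, X = '-' })

Items with dot before '-', with the dot advanced:
  [S → . - T] → [S → - . T]
Closure of the advanced items:
  [S → - . T] has the dot before T: add [T → . / / B]

GOTO = { [S → - . T], [T → . / / B] }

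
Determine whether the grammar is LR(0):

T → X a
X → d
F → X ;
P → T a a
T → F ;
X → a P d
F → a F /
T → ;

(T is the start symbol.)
A grammar is LR(0) if no state in the canonical LR(0) collection has:
  - both a shift item (dot before a terminal) and a complete item (shift-reduce conflict), or
  - two or more complete items (reduce-reduce conflict; the accept item [T' → T .] counts as a complete item here).

Augment with T' → T and build the canonical LR(0) collection (I0 = CLOSURE({[T' → . T]}), then GOTO on every symbol after a dot until no new states appear). It has 17 states:
  I0: { [F → . X ;], [F → . a F /], [T → . ;], [T → . F ;], [T → . X a], [T' → . T], [X → . a P d], [X → . d] }  — shift
  I1: { [T → ; .] }  — reduce
  I2: { [T → F . ;] }  — shift
  I3: { [T' → T .] }  — accept
  I4: { [F → X . ;], [T → X . a] }  — shift
  I5: { [F → . X ;], [F → . a F /], [F → a . F /], [P → . T a a], [T → . ;], [T → . F ;], [T → . X a], [X → . a P d], [X → . d], [X → a . P d] }  — shift
  I6: { [X → d .] }  — reduce
  I7: { [F → a F . /], [T → F . ;] }  — shift
  I8: { [X → a P . d] }  — shift
  I9: { [P → T . a a] }  — shift
  I10: { [P → T a . a] }  — shift
  I11: { [P → T a a .] }  — reduce
  I12: { [X → a P d .] }  — reduce
  I13: { [F → a F / .] }  — reduce
  I14: { [T → F ; .] }  — reduce
  I15: { [F → X ; .] }  — reduce
  I16: { [T → X a .] }  — reduce

Every state is either a pure shift/goto state or contains exactly one complete item and nothing to shift — no conflicts. The grammar is LR(0).

Answer: Yes, the grammar is LR(0)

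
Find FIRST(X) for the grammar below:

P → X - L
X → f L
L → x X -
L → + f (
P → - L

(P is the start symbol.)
To compute FIRST(X), examine every production with X on the left-hand side, reading each right-hand side left to right until a non-nullable symbol is reached.

From X → f L:
  - f is a terminal: add 'f' and stop

Collecting: FIRST(X) = { 'f' }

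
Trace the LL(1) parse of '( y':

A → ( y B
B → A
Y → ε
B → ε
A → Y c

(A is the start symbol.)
LL(1) parsing maintains a stack (initially the start symbol over $) and the input. At each step: if the stack top is a terminal, match it against the current input token; if it is a non-terminal N, replace it with the RHS of M[N, lookahead] (the unique production whose predict set contains the lookahead).

Stack is shown with the top on the left.

Stack    Input  Action
----------------------
A $      ( y $  output A → ( y B
( y B $  ( y $  match '('
y B $    y $    match 'y'
B $      $      output B → ε
$        $      accept

The string is accepted.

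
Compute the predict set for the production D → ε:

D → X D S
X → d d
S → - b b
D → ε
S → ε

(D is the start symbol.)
PREDICT(D → ε) = (FIRST(RHS) \ {ε}) ∪ (FOLLOW(D) if ε ∈ FIRST(RHS), i.e. RHS ⇒* ε)
The right-hand side is ε (FIRST(ε) = { ε }), so the predict set is FOLLOW(D) = { $, '-' }
PREDICT(D → ε) = { $, '-' }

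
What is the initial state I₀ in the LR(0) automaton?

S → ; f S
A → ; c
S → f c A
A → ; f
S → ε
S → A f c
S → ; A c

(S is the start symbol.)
First, augment the grammar with S' → S
I₀ = CLOSURE({ [S' → . S] }):
  [S' → . S] has the dot before S: add [S → . ; f S], [S → . f c A], [S → .], [S → . A f c], [S → . ; A c]
  [S → . A f c] has the dot before A: add [A → . ; c], [A → . ; f]
No further items can be added.

I₀ = { [A → . ; c], [A → . ; f], [S → . ; A c], [S → . ; f S], [S → . A f c], [S → . f c A], [S → .], [S' → . S] }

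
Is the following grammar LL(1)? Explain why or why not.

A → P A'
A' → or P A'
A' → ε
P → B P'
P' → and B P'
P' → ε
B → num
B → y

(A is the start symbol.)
Relevant sets:
  FOLLOW(A') = { $ }
  FOLLOW(P') = { $, 'or' }

For A':
  PREDICT(A' → or P A') = { 'or' }
  PREDICT(A' → ε) = { $ }
For P':
  PREDICT(P' → and B P') = { 'and' }
  PREDICT(P' → ε) = { $, 'or' }
For B:
  PREDICT(B → num) = { 'num' }
  PREDICT(B → y) = { 'y' }
A, P have a single production, so nothing to check there.

All predict sets are disjoint. The grammar IS LL(1).

Answer: Yes, the grammar is LL(1).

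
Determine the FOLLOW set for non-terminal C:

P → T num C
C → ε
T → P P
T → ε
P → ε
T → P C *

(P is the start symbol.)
{ $, '*', 'num' }

To compute FOLLOW(C), find every occurrence of C on a right-hand side N → α C β: add FIRST(β) \ {ε}, and if β is empty or nullable also add FOLLOW(N). Iterate to a fixed point.

In P → T num C: C is at the end, add FOLLOW(P)
In T → P C *: C is followed by '*', add FIRST('*') \ {ε} = { '*' }

The FOLLOW sets referred to above (computed the same way, to a fixed point):
  FOLLOW(P) = { $, '*', 'num' }

Taking the union: FOLLOW(C) = { $, '*', 'num' }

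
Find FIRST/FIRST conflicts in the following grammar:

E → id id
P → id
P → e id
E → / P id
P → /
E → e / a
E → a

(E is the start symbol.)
A FIRST/FIRST conflict occurs when two productions N → α and N → β for the same non-terminal have FIRST(α) ∩ FIRST(β) ≠ ∅ (with ε ∈ FIRST of a nullable right-hand side, so two nullable alternatives also conflict).

Productions for E:
  E → id id: FIRST = { 'id' }
  E → / P id: FIRST = { '/' }
  E → e / a: FIRST = { 'e' }
  E → a: FIRST = { 'a' }
Productions for P:
  P → id: FIRST = { 'id' }
  P → e id: FIRST = { 'e' }
  P → /: FIRST = { '/' }

All alternatives of each non-terminal have pairwise disjoint FIRST sets.

Answer: No FIRST/FIRST conflicts.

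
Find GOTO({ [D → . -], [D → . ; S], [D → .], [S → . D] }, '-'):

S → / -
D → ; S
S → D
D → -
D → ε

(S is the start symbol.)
{ [D → - .] }

GOTO(I, '-') = CLOSURE({ [A → αX.β] : [A → α.Xβ] ∈ I, X = '-' })

Items with dot before '-', with the dot advanced:
  [D → . -] → [D → - .]
Closure adds nothing (no advanced item has the dot before a non-terminal).

GOTO = { [D → - .] }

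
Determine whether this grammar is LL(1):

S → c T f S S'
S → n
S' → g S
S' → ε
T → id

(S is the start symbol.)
No. Predict set conflict for S': { 'g' }

Relevant sets:
  FOLLOW(S') = { $, 'g' }

For S:
  PREDICT(S → c T f S S') = { 'c' }
  PREDICT(S → n) = { 'n' }
For S':
  PREDICT(S' → g S) = { 'g' }
  PREDICT(S' → ε) = { $, 'g' }
T has a single production, so nothing to check there.

Conflict found: Predict set conflict for S': { 'g' }
The grammar is NOT LL(1).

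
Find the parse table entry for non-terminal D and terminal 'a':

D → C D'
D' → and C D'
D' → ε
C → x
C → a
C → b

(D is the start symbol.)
D → C D'

To find M[D, 'a'], we find productions for D where 'a' is in the predict set (PREDICT(N → α) = (FIRST(α) \ {ε}) ∪ (FOLLOW(N) if α ⇒* ε)).

Relevant sets:
  FIRST(C) = { 'a', 'b', 'x' }

D → C D': PREDICT = { 'a', 'b', 'x' }
  'a' is in predict set, so this production goes in M[D, 'a']

M[D, 'a'] = D → C D'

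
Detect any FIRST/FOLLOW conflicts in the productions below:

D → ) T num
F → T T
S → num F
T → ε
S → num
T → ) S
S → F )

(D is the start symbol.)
Yes. T → ')' S with FOLLOW(T) on { ')' }

A FIRST/FOLLOW conflict occurs when a non-terminal N has a nullable alternative N → β (β ⇒* ε) and another alternative N → α with FIRST(α) ∩ FOLLOW(N) ≠ ∅: on such a lookahead the parser cannot decide between expanding α and letting N vanish via β.

Nullable non-terminals: F, T.
F has a nullable alternative but only one production, so nothing to check.

T: nullable alternative(s) T → ε; FOLLOW(T) = { ')', 'num' }
  T → ε: FIRST \ {ε} = { } — this is the only nullable alternative, skip
  T → ) S: FIRST \ {ε} = { ')' } — overlaps FOLLOW(T) on { ')' }: CONFLICT

D, S have no nullable alternative, so no FIRST/FOLLOW check is needed there.

So the grammar has 1 FIRST/FOLLOW conflict (marked CONFLICT above).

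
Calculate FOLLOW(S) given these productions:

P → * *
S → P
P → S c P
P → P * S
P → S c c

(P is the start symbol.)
To compute FOLLOW(S), find every occurrence of S on a right-hand side N → α S β: add FIRST(β) \ {ε}, and if β is empty or nullable also add FOLLOW(N). Iterate to a fixed point.

In P → S c P: S is followed by c P, add FIRST(c P) \ {ε} = { 'c' }
In P → P * S: S is at the end, add FOLLOW(P)
In P → S c c: S is followed by c c, add FIRST(c c) \ {ε} = { 'c' }

The FOLLOW sets referred to above (computed the same way, to a fixed point):
  FOLLOW(P) = { $, '*', 'c' }

Taking the union: FOLLOW(S) = { $, '*', 'c' }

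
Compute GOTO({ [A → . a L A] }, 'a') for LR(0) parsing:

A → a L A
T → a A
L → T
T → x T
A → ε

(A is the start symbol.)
{ [A → a . L A], [L → . T], [T → . a A], [T → . x T] }

GOTO(I, 'a') = CLOSURE({ [A → αX.β] : [A → α.Xβ] ∈ I, X = 'a' })

Items with dot before 'a', with the dot advanced:
  [A → . a L A] → [A → a . L A]
Closure of the advanced items:
  [A → a . L A] has the dot before L: add [L → . T]
  [L → . T] has the dot before T: add [T → . a A], [T → . x T]

GOTO = { [A → a . L A], [L → . T], [T → . a A], [T → . x T] }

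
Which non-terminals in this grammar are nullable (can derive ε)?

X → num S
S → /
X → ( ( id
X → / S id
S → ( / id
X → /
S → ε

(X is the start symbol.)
{ 'S' }

A non-terminal is nullable if it can derive ε (the empty string): either it has an ε-production, or it has a production whose right-hand side consists entirely of nullable non-terminals.

ε-productions: S → ε
So S is immediately nullable.
No further non-terminal can be added: every production for the remaining non-terminals contains a terminal or a non-nullable non-terminal.
Nullable = { 'S' }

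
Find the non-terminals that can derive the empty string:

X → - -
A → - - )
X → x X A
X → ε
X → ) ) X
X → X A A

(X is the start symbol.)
ε-productions: X → ε
So X is immediately nullable.
No further non-terminal can be added: every production for the remaining non-terminals contains a terminal or a non-nullable non-terminal.
Nullable = { 'X' }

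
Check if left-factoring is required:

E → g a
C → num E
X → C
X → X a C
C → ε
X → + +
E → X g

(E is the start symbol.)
Left-factoring is needed when two productions for the same non-terminal
share a common prefix on the right-hand side.

Productions for E:
  E → g a
  E → X g
Productions for C:
  C → num E
  C → ε
Productions for X:
  X → C
  X → X a C
  X → + +

No common prefixes found.

Answer: No, left-factoring is not needed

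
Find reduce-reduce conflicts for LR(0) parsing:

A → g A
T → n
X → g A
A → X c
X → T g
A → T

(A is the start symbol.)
Augment with A' → A and build the canonical LR(0) collection (I0 = CLOSURE({[A' → . A]}), then GOTO on every symbol after a dot until no new states appear). It has 9 states:
  I0: { [A → . T], [A → . X c], [A → . g A], [A' → . A], [T → . n], [X → . T g], [X → . g A] }  — shift
  I1: { [A' → A .] }  — accept
  I2: { [A → T .], [X → T . g] }  — shift, reduce
  I3: { [A → X . c] }  — shift
  I4: { [A → . T], [A → . X c], [A → . g A], [A → g . A], [T → . n], [X → . T g], [X → . g A], [X → g . A] }  — shift
  I5: { [T → n .] }  — reduce
  I6: { [A → g A .], [X → g A .] }  — 2 reduces
  I7: { [A → X c .] }  — reduce
  I8: { [X → T g .] }  — reduce

I6 contains complete items [A → g A .], [X → g A .] — reduce-reduce conflict.

Answer: Yes — I6: [A → g A .] vs [X → g A .]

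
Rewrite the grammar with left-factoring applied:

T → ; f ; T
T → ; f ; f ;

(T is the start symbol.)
Left-factoring transforms A → αβ₁ | αβ₂ into A → αA' and A' → β₁ | β₂
(α is the longest common prefix among the alternatives). Repeat until
no nonterminal has two alternatives with a common prefix.

Round 1: T has alternatives sharing prefix '; f ;'. Introduce T': T → ; f ; T'
  Add: T' → T
  Add: T' → f ;

No remaining common prefixes — done.

Resulting grammar:
T → ; f ; T'
T' → T
T' → f ;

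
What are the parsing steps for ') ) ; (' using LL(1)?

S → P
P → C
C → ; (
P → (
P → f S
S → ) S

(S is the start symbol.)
Stack is shown with the top on the left.

Stack  Input      Action
------------------------
S $    ) ) ; ( $  output S → ) S
) S $  ) ) ; ( $  match ')'
S $    ) ; ( $    output S → ) S
) S $  ) ; ( $    match ')'
S $    ; ( $      output S → P
P $    ; ( $      output P → C
C $    ; ( $      output C → ; (
; ( $  ; ( $      match ';'
( $    ( $        match '('
$      $          accept

The string is accepted.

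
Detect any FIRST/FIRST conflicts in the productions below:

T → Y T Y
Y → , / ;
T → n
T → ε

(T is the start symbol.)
A FIRST/FIRST conflict occurs when two productions N → α and N → β for the same non-terminal have FIRST(α) ∩ FIRST(β) ≠ ∅ (with ε ∈ FIRST of a nullable right-hand side, so two nullable alternatives also conflict).

FIRST sets of the non-terminals at (or reachable through a nullable prefix from) the front of some alternative:
  FIRST(Y) = { ',' }

Productions for T:
  T → Y T Y: FIRST = { ',' }
  T → n: FIRST = { 'n' }
  T → ε: FIRST = { ε }
Y has only one production, so no FIRST/FIRST conflict is possible there.

All alternatives of each non-terminal have pairwise disjoint FIRST sets.

Answer: No FIRST/FIRST conflicts.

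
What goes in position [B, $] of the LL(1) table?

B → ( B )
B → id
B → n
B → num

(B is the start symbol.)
Empty (error entry)

To find M[B, $], we find productions for B where $ is in the predict set (PREDICT(N → α) = (FIRST(α) \ {ε}) ∪ (FOLLOW(N) if α ⇒* ε)).

B → ( B ): PREDICT = { '(' }
B → id: PREDICT = { 'id' }
B → n: PREDICT = { 'n' }
B → num: PREDICT = { 'num' }

M[B, $] is empty (no production applies)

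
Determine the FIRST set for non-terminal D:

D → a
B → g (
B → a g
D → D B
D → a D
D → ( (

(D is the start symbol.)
{ '(', 'a' }

To compute FIRST(D), examine every production with D on the left-hand side, reading each right-hand side left to right until a non-nullable symbol is reached.

From D → a:
  - a is a terminal: add 'a' and stop
From D → D B:
  - D is the symbol being defined: contributes nothing new
    D is not nullable, so stop
From D → a D:
  - a is a terminal: add 'a' and stop
From D → ( (:
  - '(' is a terminal: add '(' and stop

Collecting: FIRST(D) = { '(', 'a' }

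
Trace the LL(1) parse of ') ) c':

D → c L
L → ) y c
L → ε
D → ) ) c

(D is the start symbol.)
LL(1) parsing maintains a stack (initially the start symbol over $) and the input. At each step: if the stack top is a terminal, match it against the current input token; if it is a non-terminal N, replace it with the RHS of M[N, lookahead] (the unique production whose predict set contains the lookahead).

Stack is shown with the top on the left.

Stack    Input    Action
------------------------
D $      ) ) c $  output D → ) ) c
) ) c $  ) ) c $  match ')'
) c $    ) c $    match ')'
c $      c $      match 'c'
$        $        accept

The string is accepted.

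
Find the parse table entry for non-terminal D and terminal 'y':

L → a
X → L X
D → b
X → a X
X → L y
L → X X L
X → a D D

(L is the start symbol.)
To find M[D, 'y'], we find productions for D where 'y' is in the predict set (PREDICT(N → α) = (FIRST(α) \ {ε}) ∪ (FOLLOW(N) if α ⇒* ε)).

D → b: PREDICT = { 'b' }

M[D, 'y'] is empty (no production applies)

Answer: Empty (error entry)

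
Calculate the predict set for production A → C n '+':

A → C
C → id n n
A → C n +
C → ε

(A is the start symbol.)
{ 'id', 'n' }

PREDICT(A → C n '+') = (FIRST(RHS) \ {ε}) ∪ (FOLLOW(A) if ε ∈ FIRST(RHS), i.e. RHS ⇒* ε)
FIRST(C) = { 'id', ε }
FIRST(C n '+') = { 'id', 'n' }
ε ∉ FIRST(C n '+'), so FOLLOW(A) is not added.
PREDICT(A → C n '+') = { 'id', 'n' }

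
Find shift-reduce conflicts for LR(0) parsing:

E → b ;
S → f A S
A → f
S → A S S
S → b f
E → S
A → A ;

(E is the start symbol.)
Yes — I5: [A → f .] vs [A → . f]

A shift-reduce conflict occurs when an LR(0) state has both:
  - a complete (reduce) item [A → α .] (dot at the end), and
  - a shift item [B → β . c γ] (dot before a terminal).

Augment with E' → E and build the canonical LR(0) collection (I0 = CLOSURE({[E' → . E]}), then GOTO on every symbol after a dot until no new states appear). It has 15 states:
  I0: { [A → . A ;], [A → . f], [E → . S], [E → . b ;], [E' → . E], [S → . A S S], [S → . b f], [S → . f A S] }  — shift
  I1: { [A → . A ;], [A → . f], [A → A . ;], [S → . A S S], [S → . b f], [S → . f A S], [S → A . S S] }  — shift
  I2: { [E' → E .] }  — accept
  I3: { [E → S .] }  — reduce
  I4: { [E → b . ;], [S → b . f] }  — shift
  I5: { [A → . A ;], [A → . f], [A → f .], [S → f . A S] }  — shift, reduce
  I6: { [A → . A ;], [A → . f], [A → A . ;], [S → . A S S], [S → . b f], [S → . f A S], [S → f A . S] }  — shift
  I7: { [A → f .] }  — reduce
  I8: { [A → A ; .] }  — reduce
  I9: { [S → f A S .] }  — reduce
  I10: { [S → b . f] }  — shift
  I11: { [S → b f .] }  — reduce
  I12: { [E → b ; .] }  — reduce
  I13: { [A → . A ;], [A → . f], [S → . A S S], [S → . b f], [S → . f A S], [S → A S . S] }  — shift
  I14: { [S → A S S .] }  — reduce

I5 contains reduce item [A → f .] and shift item [A → . f] — shift-reduce conflict.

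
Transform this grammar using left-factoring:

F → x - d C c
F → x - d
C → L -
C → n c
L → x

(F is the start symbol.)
Left-factoring transforms A → αβ₁ | αβ₂ into A → αA' and A' → β₁ | β₂
(α is the longest common prefix among the alternatives). Repeat until
no nonterminal has two alternatives with a common prefix.

Round 1: F has alternatives sharing prefix 'x - d'. Introduce F': F → x - d F'
  Add: F' → C c
  Add: F' → ε

No remaining common prefixes — done.

Resulting grammar:
F → x - d F'
F' → C c
F' → ε
C → L -
C → n c
L → x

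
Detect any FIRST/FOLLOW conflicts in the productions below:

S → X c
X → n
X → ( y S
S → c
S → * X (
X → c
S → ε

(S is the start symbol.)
Yes. S → X c with FOLLOW(S) on { '(', 'c' }; S → c with FOLLOW(S) on { 'c' }

Nullable non-terminals: S.
FIRST sets used below: FIRST(X) = { '(', 'c', 'n' }

S: nullable alternative(s) S → ε; FOLLOW(S) = { $, '(', 'c' }
  S → X c: FIRST \ {ε} = { '(', 'c', 'n' } — overlaps FOLLOW(S) on { '(', 'c' }: CONFLICT
  S → c: FIRST \ {ε} = { 'c' } — overlaps FOLLOW(S) on { 'c' }: CONFLICT
  S → * X (: FIRST \ {ε} = { '*' } — disjoint from FOLLOW(S)
  S → ε: FIRST \ {ε} = { } — this is the only nullable alternative, skip

X has no nullable alternative, so no FIRST/FOLLOW check is needed there.

So the grammar has 2 FIRST/FOLLOW conflicts (marked CONFLICT above).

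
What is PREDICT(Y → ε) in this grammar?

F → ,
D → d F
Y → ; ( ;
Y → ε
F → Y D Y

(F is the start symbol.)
{ $, ';', 'd' }

PREDICT(Y → ε) = (FIRST(RHS) \ {ε}) ∪ (FOLLOW(Y) if ε ∈ FIRST(RHS), i.e. RHS ⇒* ε)
The right-hand side is ε (FIRST(ε) = { ε }), so the predict set is FOLLOW(Y) = { $, ';', 'd' }
PREDICT(Y → ε) = { $, ';', 'd' }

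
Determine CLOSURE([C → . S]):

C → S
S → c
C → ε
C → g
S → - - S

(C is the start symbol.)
To compute CLOSURE, for each item [A → α.Bβ] where B is a non-terminal, add [B → .γ] for all productions B → γ; repeat for the newly added items until nothing changes.

Start with: [C → . S]
  [C → . S] has the dot before S: add [S → . c], [S → . - - S]
No further items can be added.

CLOSURE = { [C → . S], [S → . - - S], [S → . c] }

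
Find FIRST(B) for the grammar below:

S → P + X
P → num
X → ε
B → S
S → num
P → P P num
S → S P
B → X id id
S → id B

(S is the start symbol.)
FIRST sets of the other non-terminals involved (by the same procedure, iterated to a fixed point):
  FIRST(S) = { 'id', 'num' }
  FIRST(X) = { ε }

From B → S:
  - S is a non-terminal: add FIRST(S) \ {ε} = { 'id', 'num' }
    S is not nullable, so stop
From B → X id id:
  - X is a non-terminal: add FIRST(X) \ {ε} = { }
    X is nullable, so continue to the next symbol
  - id is a terminal: add 'id' and stop

Collecting: FIRST(B) = { 'id', 'num' }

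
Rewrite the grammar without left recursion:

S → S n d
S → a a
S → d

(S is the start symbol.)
S is directly left-recursive. The standard transformation for
  A → A α₁ | ... | A α_m | β₁ | ... | β_n
is
  A  → β₁ A' | ... | β_n A'
  A' → α₁ A' | ... | α_m A' | ε

S → a a becomes S → a a S'
S → d becomes S → d S'
S → S n d becomes S' → n d S'
Add S' → ε

Resulting grammar:
S → a a S'
S → d S'
S' → n d S'
S' → ε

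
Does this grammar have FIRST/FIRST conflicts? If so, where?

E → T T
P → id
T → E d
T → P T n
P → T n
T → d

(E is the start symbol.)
Yes. P → id / P → T n on { 'id' }; T → E d / T → P T n on { 'd', 'id' }; T → E d / T → d on { 'd' }; T → P T n / T → d on { 'd' }

FIRST sets of the non-terminals at (or reachable through a nullable prefix from) the front of some alternative:
  FIRST(T) = { 'd', 'id' }
  FIRST(E) = { 'd', 'id' }
  FIRST(P) = { 'd', 'id' }

Productions for P:
  P → id: FIRST = { 'id' }
  P → T n: FIRST = { 'd', 'id' }
Productions for T:
  T → E d: FIRST = { 'd', 'id' }
  T → P T n: FIRST = { 'd', 'id' }
  T → d: FIRST = { 'd' }
E has only one production, so no FIRST/FIRST conflict is possible there.

Conflict for P: P → id and P → T n
  Overlap: { 'id' }
Conflict for T: T → E d and T → P T n
  Overlap: { 'd', 'id' }
Conflict for T: T → E d and T → d
  Overlap: { 'd' }
Conflict for T: T → P T n and T → d
  Overlap: { 'd' }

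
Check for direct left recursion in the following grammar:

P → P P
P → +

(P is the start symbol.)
Yes, P is left-recursive

Direct left recursion occurs when N → N α for some non-terminal N (the right-hand side begins with the left-hand side itself).

P → P P: LEFT RECURSIVE (starts with P)
P → +: starts with '+'

The grammar has direct left recursion on: P.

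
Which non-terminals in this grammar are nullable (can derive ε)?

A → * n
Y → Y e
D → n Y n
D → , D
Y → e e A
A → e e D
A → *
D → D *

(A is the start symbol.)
None

There are no ε-productions, so no non-terminal can derive ε.
No non-terminals are nullable.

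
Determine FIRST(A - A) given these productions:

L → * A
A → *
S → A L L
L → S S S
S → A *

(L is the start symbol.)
{ '*' }

FIRST sets of the non-terminals involved (from the grammar, by fixed-point iteration):
  FIRST(A) = { '*' }

To compute FIRST(A - A), process the symbols left to right:
Symbol A is a non-terminal. Add FIRST(A) \ {ε} = { '*' }
A is not nullable (ε ∉ FIRST(A)), so stop here.
FIRST(A - A) = { '*' }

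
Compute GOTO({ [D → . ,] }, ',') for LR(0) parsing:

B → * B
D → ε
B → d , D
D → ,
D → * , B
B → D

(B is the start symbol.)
GOTO(I, ',') = CLOSURE({ [A → αX.β] : [A → α.Xβ] ∈ I, X = ',' })

Items with dot before ',', with the dot advanced:
  [D → . ,] → [D → , .]
Closure adds nothing (no advanced item has the dot before a non-terminal).

GOTO = { [D → , .] }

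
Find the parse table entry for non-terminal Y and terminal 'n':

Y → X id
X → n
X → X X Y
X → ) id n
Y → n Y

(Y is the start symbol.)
Y → X id, Y → n Y

To find M[Y, 'n'], we find productions for Y where 'n' is in the predict set (PREDICT(N → α) = (FIRST(α) \ {ε}) ∪ (FOLLOW(N) if α ⇒* ε)).

Relevant sets:
  FIRST(X) = { ')', 'n' }

Y → X id: PREDICT = { ')', 'n' }
  'n' is in predict set, so this production goes in M[Y, 'n']
Y → n Y: PREDICT = { 'n' }
  'n' is in predict set, so this production goes in M[Y, 'n']

M[Y, 'n'] = Y → X id, Y → n Y  (a multiply-defined cell — the grammar is not LL(1))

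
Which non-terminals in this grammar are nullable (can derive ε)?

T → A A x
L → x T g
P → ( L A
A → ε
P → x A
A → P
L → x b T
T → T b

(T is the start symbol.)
ε-productions: A → ε
So A is immediately nullable.
No further non-terminal can be added: every production for the remaining non-terminals contains a terminal or a non-nullable non-terminal.
Nullable = { 'A' }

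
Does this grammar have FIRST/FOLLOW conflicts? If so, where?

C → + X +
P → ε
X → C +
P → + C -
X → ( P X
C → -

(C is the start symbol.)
Yes. P → '+' C '-' with FOLLOW(P) on { '+' }

A FIRST/FOLLOW conflict occurs when a non-terminal N has a nullable alternative N → β (β ⇒* ε) and another alternative N → α with FIRST(α) ∩ FOLLOW(N) ≠ ∅: on such a lookahead the parser cannot decide between expanding α and letting N vanish via β.

Nullable non-terminals: P.

P: nullable alternative(s) P → ε; FOLLOW(P) = { '(', '+', '-' }
  P → ε: FIRST \ {ε} = { } — this is the only nullable alternative, skip
  P → + C -: FIRST \ {ε} = { '+' } — overlaps FOLLOW(P) on { '+' }: CONFLICT

C, X have no nullable alternative, so no FIRST/FOLLOW check is needed there.

So the grammar has 1 FIRST/FOLLOW conflict (marked CONFLICT above).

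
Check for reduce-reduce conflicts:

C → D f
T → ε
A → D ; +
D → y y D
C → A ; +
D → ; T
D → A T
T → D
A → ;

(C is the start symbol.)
Yes — I1: [A → ; .] vs [T → .]; I14: [A → ; .] vs [T → .]

A reduce-reduce conflict occurs when an LR(0) state has two complete items [A → α .] and [B → β .] — both call for a reduction, and with no lookahead the parser cannot choose between them.

Augment with C' → C and build the canonical LR(0) collection (I0 = CLOSURE({[C' → . C]}), then GOTO on every symbol after a dot until no new states appear). It has 17 states:
  I0: { [A → . ;], [A → . D ; +], [C → . A ; +], [C → . D f], [C' → . C], [D → . ; T], [D → . A T], [D → . y y D] }  — shift
  I1: { [A → . ;], [A → . D ; +], [A → ; .], [D → . ; T], [D → . A T], [D → . y y D], [D → ; . T], [T → . D], [T → .] }  — shift, 2 reduces
  I2: { [A → . ;], [A → . D ; +], [C → A . ; +], [D → . ; T], [D → . A T], [D → . y y D], [D → A . T], [T → . D], [T → .] }  — shift, reduce
  I3: { [C' → C .] }  — accept
  I4: { [A → D . ; +], [C → D . f] }  — shift
  I5: { [D → y . y D] }  — shift
  I6: { [A → . ;], [A → . D ; +], [D → . ; T], [D → . A T], [D → . y y D], [D → y y . D] }  — shift
  I7: { [A → . ;], [A → . D ; +], [D → . ; T], [D → . A T], [D → . y y D], [D → A . T], [T → . D], [T → .] }  — shift, reduce
  I8: { [A → D . ; +], [D → y y D .] }  — shift, reduce
  I9: { [A → D ; . +] }  — shift
  I10: { [A → D ; + .] }  — reduce
  I11: { [A → D . ; +], [T → D .] }  — shift, reduce
  I12: { [D → A T .] }  — reduce
  I13: { [C → D f .] }  — reduce
  I14: { [A → . ;], [A → . D ; +], [A → ; .], [C → A ; . +], [D → . ; T], [D → . A T], [D → . y y D], [D → ; . T], [T → . D], [T → .] }  — shift, 2 reduces
  I15: { [C → A ; + .] }  — reduce
  I16: { [D → ; T .] }  — reduce

I1 contains complete items [A → ; .], [T → .] — reduce-reduce conflict.
I14 contains complete items [A → ; .], [T → .] — reduce-reduce conflict.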